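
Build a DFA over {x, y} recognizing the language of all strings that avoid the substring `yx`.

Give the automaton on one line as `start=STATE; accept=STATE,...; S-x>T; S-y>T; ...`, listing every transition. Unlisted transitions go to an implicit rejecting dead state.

This is the complement of 'contains `yx`'. Use the same substring-matching states — q0 through q2 holding how much of `yx` has just been matched — but flip the accepting set: everything except the trap q2 accepts.
With 3 states:
        x   y  
>* q0   q0  q1 
 * q1   q2  q1 
   q2   q2  q2 
(> = start, * = accepting)

start=q0; accept=q0,q1; q0-x>q0; q0-y>q1; q1-x>q2; q1-y>q1; q2-x>q2; q2-y>q2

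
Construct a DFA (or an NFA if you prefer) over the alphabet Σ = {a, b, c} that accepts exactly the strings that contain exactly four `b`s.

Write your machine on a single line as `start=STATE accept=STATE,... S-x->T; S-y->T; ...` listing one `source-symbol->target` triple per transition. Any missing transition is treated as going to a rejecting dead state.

start=q0; accept=q4; q0-a->q0; q0-b->q1; q0-c->q0; q1-a->q1; q1-b->q2; q1-c->q1; q2-a->q2; q2-b->q3; q2-c->q2; q3-a->q3; q3-b->q4; q3-c->q3; q4-a->q4; q4-b->q5; q4-c->q4; q5-a->q5; q5-b->q5; q5-c->q5

Count `b`s, saturating at 5: states q0 through q4 mean 0 through 4 `b`s seen; q5 means more than 4. Each `b` increments (capped at q5); other symbols loop. Accept from {q4}.
With 6 states:
        a   b   c  
>  q0   q0  q1  q0 
   q1   q1  q2  q1 
   q2   q2  q3  q2 
   q3   q3  q4  q3 
 * q4   q4  q5  q4 
   q5   q5  q5  q5 
(> = start, * = accepting)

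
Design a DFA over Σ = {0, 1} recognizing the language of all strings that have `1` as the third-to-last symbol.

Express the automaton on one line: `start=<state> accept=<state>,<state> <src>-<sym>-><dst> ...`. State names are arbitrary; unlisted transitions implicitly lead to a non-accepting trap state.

A DFA must remember the last 3 symbols (since which symbol is third-to-last isn't known until the input ends). Use one state per possible window of the last ≤3 symbols; accept from those whose window starts with `1`.
A 15-state machine:
          0    1  
>  s0     s1   s2 
   s1     s3   s4 
   s2     s5   s6 
   s3     s7   s8 
   s4     s9  s10 
   s5    s11  s12 
   s6    s13  s14 
   s7     s7   s8 
   s8     s9  s10 
   s9    s11  s12 
   s10   s13  s14 
 * s11    s7   s8 
 * s12    s9  s10 
 * s13   s11  s12 
 * s14   s13  s14 
(> = start, * = accepting)

start=s0 accept=s11,s12,s13,s14 s0-0->s1 s0-1->s2 s1-0->s3 s1-1->s4 s2-0->s5 s2-1->s6 s3-0->s7 s3-1->s8 s4-0->s9 s4-1->s10 s5-0->s11 s5-1->s12 s6-0->s13 s6-1->s14 s7-0->s7 s7-1->s8 s8-0->s9 s8-1->s10 s9-0->s11 s9-1->s12 s10-0->s13 s10-1->s14 s11-0->s7 s11-1->s8 s12-0->s9 s12-1->s10 s13-0->s11 s13-1->s12 s14-0->s13 s14-1->s14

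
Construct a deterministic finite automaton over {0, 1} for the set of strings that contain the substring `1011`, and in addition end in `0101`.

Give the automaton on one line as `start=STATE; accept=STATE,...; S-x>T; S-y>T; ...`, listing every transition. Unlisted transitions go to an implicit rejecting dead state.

start=S0; accept=S12; S0-0>S1; S0-1>S2; S1-0>S1; S1-1>S3; S2-0>S4; S2-1>S2; S3-0>S5; S3-1>S2; S4-0>S1; S4-1>S6; S5-0>S1; S5-1>S7; S6-0>S5; S6-1>S8; S7-0>S5; S7-1>S8; S8-0>S9; S8-1>S8; S9-0>S9; S9-1>S10; S10-0>S11; S10-1>S8; S11-0>S9; S11-1>S12; S12-0>S11; S12-1>S8

Run two small machines in parallel and take their product. One (5 states) tracks whether and how much of `1011` has been seen; the other (5 states) tracks how much of the suffix `0101` has currently been matched. Each combined state is a pair, one component from each; accept when both components accept.
With 13 states:
          0    1  
>  S0     S1   S2 
   S1     S1   S3 
   S2     S4   S2 
   S3     S5   S2 
   S4     S1   S6 
   S5     S1   S7 
   S6     S5   S8 
   S7     S5   S8 
   S8     S9   S8 
   S9     S9  S10 
   S10   S11   S8 
   S11    S9  S12 
 * S12   S11   S8 
(> = start, * = accepting)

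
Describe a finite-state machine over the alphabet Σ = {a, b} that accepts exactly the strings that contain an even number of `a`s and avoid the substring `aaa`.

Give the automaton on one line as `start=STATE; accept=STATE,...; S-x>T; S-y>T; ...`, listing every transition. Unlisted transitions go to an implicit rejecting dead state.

start=q0; accept=q0,q2,q5; q0-a>q1; q0-b>q0; q1-a>q2; q1-b>q3; q2-a>q4; q2-b>q0; q3-a>q5; q3-b>q3; q4-a>q4; q4-b>q4; q5-a>q6; q5-b>q0; q6-a>q4; q6-b>q3

Run two small machines in parallel and take their product. The first has 2 states tracking the count of `a`s modulo 2; the second has 4 states tracking partial matches of the forbidden pattern `aaa`. A product state is a pair (one from each), accepting exactly when both do. Equivalent product states are then merged.
A 7-state machine:
        a   b  
>* q0   q1  q0 
   q1   q2  q3 
 * q2   q4  q0 
   q3   q5  q3 
   q4   q4  q4 
 * q5   q6  q0 
   q6   q4  q3 
(> = start, * = accepting)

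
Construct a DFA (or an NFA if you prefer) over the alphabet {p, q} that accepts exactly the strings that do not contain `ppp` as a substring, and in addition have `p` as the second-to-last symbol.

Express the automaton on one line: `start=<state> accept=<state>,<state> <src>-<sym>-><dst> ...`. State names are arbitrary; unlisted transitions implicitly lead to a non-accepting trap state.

start=A accept=D,E A-p->B A-q->C B-p->D B-q->E C-p->F C-q->G D-p->H D-q->E E-p->F E-q->G F-p->D F-q->E G-p->F G-q->G H-p->H H-q->I I-p->J I-q->K J-p->H J-q->I K-p->J K-q->K

Handle the two conditions separately and then intersect. The first has 4 states tracking partial matches of the forbidden pattern `ppp`; the second has 7 states tracking the last 2 symbols read. A product state is a pair (one from each), accepting exactly when both do.
11 states suffice.
       p  q 
>  A   B  C 
   B   D  E 
   C   F  G 
 * D   H  E 
 * E   F  G 
   F   D  E 
   G   F  G 
   H   H  I 
   I   J  K 
   J   H  I 
   K   J  K 
(> = start, * = accepting)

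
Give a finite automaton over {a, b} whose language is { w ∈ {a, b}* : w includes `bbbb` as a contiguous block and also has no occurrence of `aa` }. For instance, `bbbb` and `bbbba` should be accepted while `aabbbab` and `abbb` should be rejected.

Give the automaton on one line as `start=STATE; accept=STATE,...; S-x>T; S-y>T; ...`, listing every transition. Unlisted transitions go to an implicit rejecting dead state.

Handle the two conditions separately and then intersect. One (5 states) tracks whether and how much of `bbbb` has been seen; the other (3 states) tracks partial matches of the forbidden pattern `aa`. Each combined state is a pair, one component from each; accept when both components accept. Equivalent product states are then merged.
An 8-state machine:
        a   b  
>  q0   q1  q2 
   q1   q3  q2 
   q2   q1  q4 
   q3   q3  q3 
   q4   q1  q5 
   q5   q1  q6 
 * q6   q7  q6 
 * q7   q3  q6 
(> = start, * = accepting)

start=q0; accept=q6,q7; q0-a>q1; q0-b>q2; q1-a>q3; q1-b>q2; q2-a>q1; q2-b>q4; q3-a>q3; q3-b>q3; q4-a>q1; q4-b>q5; q5-a>q1; q5-b>q6; q6-a>q7; q6-b>q6; q7-a>q3; q7-b>q6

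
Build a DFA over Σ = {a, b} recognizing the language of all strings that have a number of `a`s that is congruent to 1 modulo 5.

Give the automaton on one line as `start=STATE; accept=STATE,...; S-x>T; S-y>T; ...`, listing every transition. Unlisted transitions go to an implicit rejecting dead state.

start=S0; accept=S1; S0-a>S1; S0-b>S0; S1-a>S2; S1-b>S1; S2-a>S3; S2-b>S2; S3-a>S4; S3-b>S3; S4-a>S0; S4-b>S4

The only thing that matters is how many `a`s have appeared, reduced mod 5. Use one state per residue: S0 for 0, …, S4 for 4. Reading `a` moves to the next residue; anything else stays put. S1 is accepting.
5 states suffice.
        a   b  
>  S0   S1  S0 
 * S1   S2  S1 
   S2   S3  S2 
   S3   S4  S3 
   S4   S0  S4 
(> = start, * = accepting)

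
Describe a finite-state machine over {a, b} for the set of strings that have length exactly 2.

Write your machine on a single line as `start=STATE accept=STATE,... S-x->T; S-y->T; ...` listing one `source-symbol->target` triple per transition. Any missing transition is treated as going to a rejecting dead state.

start=q0; accept=q2; q0-a->q1; q0-b->q1; q1-a->q2; q1-b->q2; q2-a->q3; q2-b->q3; q3-a->q3; q3-b->q3

Count input length up to 3: every symbol moves from q0 toward q3, which means 'more than 2' and absorbs. Accept from {q2}.
        a   b  
>  q0   q1  q1 
   q1   q2  q2 
 * q2   q3  q3 
   q3   q3  q3 
(> = start, * = accepting)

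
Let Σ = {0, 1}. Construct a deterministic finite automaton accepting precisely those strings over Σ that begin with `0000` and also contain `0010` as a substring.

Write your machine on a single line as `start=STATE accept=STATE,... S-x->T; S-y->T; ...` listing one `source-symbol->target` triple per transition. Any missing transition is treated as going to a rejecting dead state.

start=s0; accept=s7; s0-0->s1; s0-1->s2; s1-0->s3; s1-1->s2; s2-0->s2; s2-1->s2; s3-0->s4; s3-1->s2; s4-0->s5; s4-1->s2; s5-0->s5; s5-1->s6; s6-0->s7; s6-1->s8; s7-0->s7; s7-1->s7; s8-0->s9; s8-1->s8; s9-0->s5; s9-1->s8

Build one automaton per condition and run them in lockstep. One (6 states) tracks whether the input so far still matches the prefix `0000`; the other (5 states) tracks whether and how much of `0010` has been seen. Each combined state is a pair, one component from each; accept when both components accept. After merging equivalent states the machine shrinks.
        0   1  
>  s0   s1  s2 
   s1   s3  s2 
   s2   s2  s2 
   s3   s4  s2 
   s4   s5  s2 
   s5   s5  s6 
   s6   s7  s8 
 * s7   s7  s7 
   s8   s9  s8 
   s9   s5  s8 
(> = start, * = accepting)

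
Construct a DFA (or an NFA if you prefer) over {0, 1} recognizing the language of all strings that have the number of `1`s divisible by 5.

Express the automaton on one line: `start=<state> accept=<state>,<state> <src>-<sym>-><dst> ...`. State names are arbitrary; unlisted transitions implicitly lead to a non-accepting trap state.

start=S0 accept=S0 S0-0->S0 S0-1->S1 S1-0->S1 S1-1->S2 S2-0->S2 S2-1->S3 S3-0->S3 S3-1->S4 S4-0->S4 S4-1->S0

Keep the running count of `1`s modulo 5: each `1` advances along the cycle S0 → S1 → S2 → S3 → S4 → S0 while other symbols loop. Accept at S0.
A 5-state machine:
        0   1  
>* S0   S0  S1 
   S1   S1  S2 
   S2   S2  S3 
   S3   S3  S4 
   S4   S4  S0 
(> = start, * = accepting)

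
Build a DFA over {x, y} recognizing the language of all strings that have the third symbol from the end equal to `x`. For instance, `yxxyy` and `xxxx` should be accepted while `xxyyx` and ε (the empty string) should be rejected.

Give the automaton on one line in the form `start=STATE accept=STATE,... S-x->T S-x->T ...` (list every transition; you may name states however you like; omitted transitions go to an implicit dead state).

start=s0 accept=s7,s8,s9,s10 s0-x->s1 s0-y->s2 s1-x->s3 s1-y->s4 s2-x->s5 s2-y->s6 s3-x->s7 s3-y->s8 s4-x->s9 s4-y->s10 s5-x->s11 s5-y->s12 s6-x->s13 s6-y->s14 s7-x->s7 s7-y->s8 s8-x->s9 s8-y->s10 s9-x->s11 s9-y->s12 s10-x->s13 s10-y->s14 s11-x->s7 s11-y->s8 s12-x->s9 s12-y->s10 s13-x->s11 s13-y->s12 s14-x->s13 s14-y->s14

A DFA must remember the last 3 symbols (since which symbol is third-to-last isn't known until the input ends). Use one state per possible window of the last ≤3 symbols; accept from those whose window starts with `x`.
With 15 states:
          x    y  
>  s0     s1   s2 
   s1     s3   s4 
   s2     s5   s6 
   s3     s7   s8 
   s4     s9  s10 
   s5    s11  s12 
   s6    s13  s14 
 * s7     s7   s8 
 * s8     s9  s10 
 * s9    s11  s12 
 * s10   s13  s14 
   s11    s7   s8 
   s12    s9  s10 
   s13   s11  s12 
   s14   s13  s14 
(> = start, * = accepting)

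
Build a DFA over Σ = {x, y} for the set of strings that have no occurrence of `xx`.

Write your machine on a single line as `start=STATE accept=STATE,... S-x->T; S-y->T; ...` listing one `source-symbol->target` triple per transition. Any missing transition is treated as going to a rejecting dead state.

start=q0; accept=q0,q1; q0-x->q1; q0-y->q0; q1-x->q2; q1-y->q0; q2-x->q2; q2-y->q2

This is the complement of 'contains `xx`'. Use the same substring-matching states — q0 through q2 holding how much of `xx` has just been matched — but flip the accepting set: everything except the trap q2 accepts.
With 3 states:
        x   y  
>* q0   q1  q0 
 * q1   q2  q0 
   q2   q2  q2 
(> = start, * = accepting)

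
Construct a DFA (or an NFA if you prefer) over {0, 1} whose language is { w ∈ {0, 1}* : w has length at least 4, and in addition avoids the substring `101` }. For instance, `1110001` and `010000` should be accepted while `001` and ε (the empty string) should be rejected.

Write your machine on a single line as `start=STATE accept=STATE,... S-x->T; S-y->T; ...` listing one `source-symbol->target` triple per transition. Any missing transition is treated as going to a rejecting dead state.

start=q0; accept=q10,q11,q12; q0-0->q1; q0-1->q2; q1-0->q3; q1-1->q4; q2-0->q5; q2-1->q4; q3-0->q6; q3-1->q7; q4-0->q8; q4-1->q7; q5-0->q6; q5-1->q9; q6-0->q10; q6-1->q11; q7-0->q12; q7-1->q11; q8-0->q10; q8-1->q9; q9-0->q9; q9-1->q9; q10-0->q10; q10-1->q11; q11-0->q12; q11-1->q11; q12-0->q10; q12-1->q9

Build one automaton per condition and run them in lockstep. One (6 states) tracks the input length, saturating at 5; the other (4 states) tracks partial matches of the forbidden pattern `101`. Each combined state is a pair, one component from each; accept when both components accept. Equivalent product states are then merged.
A 13-state machine:
          0    1  
>  q0     q1   q2 
   q1     q3   q4 
   q2     q5   q4 
   q3     q6   q7 
   q4     q8   q7 
   q5     q6   q9 
   q6    q10  q11 
   q7    q12  q11 
   q8    q10   q9 
   q9     q9   q9 
 * q10   q10  q11 
 * q11   q12  q11 
 * q12   q10   q9 
(> = start, * = accepting)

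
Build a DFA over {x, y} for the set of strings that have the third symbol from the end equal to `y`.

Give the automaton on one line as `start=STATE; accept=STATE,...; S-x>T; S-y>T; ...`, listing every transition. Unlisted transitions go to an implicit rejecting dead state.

start=q0; accept=q11,q12,q13,q14; q0-x>q1; q0-y>q2; q1-x>q3; q1-y>q4; q2-x>q5; q2-y>q6; q3-x>q7; q3-y>q8; q4-x>q9; q4-y>q10; q5-x>q11; q5-y>q12; q6-x>q13; q6-y>q14; q7-x>q7; q7-y>q8; q8-x>q9; q8-y>q10; q9-x>q11; q9-y>q12; q10-x>q13; q10-y>q14; q11-x>q7; q11-y>q8; q12-x>q9; q12-y>q10; q13-x>q11; q13-y>q12; q14-x>q13; q14-y>q14

Because acceptance depends on a position counted from the end, the machine has to buffer the most recent 3 symbols. Make each state the string of the last up-to-3 symbols read; on input `x` shift the window left and append `x`. Accept when the buffered window has length 3 and begins with `y`.
With 15 states:
          x    y  
>  q0     q1   q2 
   q1     q3   q4 
   q2     q5   q6 
   q3     q7   q8 
   q4     q9  q10 
   q5    q11  q12 
   q6    q13  q14 
   q7     q7   q8 
   q8     q9  q10 
   q9    q11  q12 
   q10   q13  q14 
 * q11    q7   q8 
 * q12    q9  q10 
 * q13   q11  q12 
 * q14   q13  q14 
(> = start, * = accepting)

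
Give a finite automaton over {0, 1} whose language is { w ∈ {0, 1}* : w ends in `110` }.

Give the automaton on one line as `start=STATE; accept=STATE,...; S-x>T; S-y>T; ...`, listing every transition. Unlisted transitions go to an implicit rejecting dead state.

start=S0; accept=S3; S0-0>S0; S0-1>S1; S1-0>S0; S1-1>S2; S2-0>S3; S2-1>S2; S3-0>S0; S3-1>S1

Remember how much of `110` the current input suffix matches. State S0 means no match yet; S1 means the last symbol is `1`; S2 means the last 2 symbols are `11`; S3 means the last 3 symbols are `110`. Only S3 accepts. On a mismatch, fall back to the longest proper suffix that is still a prefix of `110`.
With 4 states:
        0   1  
>  S0   S0  S1 
   S1   S0  S2 
   S2   S3  S2 
 * S3   S0  S1 
(> = start, * = accepting)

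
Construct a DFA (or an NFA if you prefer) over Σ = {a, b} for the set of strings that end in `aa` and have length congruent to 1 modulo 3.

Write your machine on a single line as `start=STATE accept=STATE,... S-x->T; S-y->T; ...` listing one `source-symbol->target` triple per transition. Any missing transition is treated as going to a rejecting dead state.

Run two small machines in parallel and take their product. One (3 states) tracks how much of the suffix `aa` has currently been matched; the other (3 states) tracks the input length modulo 3. Each combined state is a pair, one component from each; accept when both components accept. Minimizing collapses redundant product states.
A 5-state machine:
        a   b  
>  q0   q1  q1 
   q1   q2  q2 
   q2   q3  q0 
   q3   q4  q1 
 * q4   q2  q2 
(> = start, * = accepting)

start=q0; accept=q4; q0-a->q1; q0-b->q1; q1-a->q2; q1-b->q2; q2-a->q3; q2-b->q0; q3-a->q4; q3-b->q1; q4-a->q2; q4-b->q2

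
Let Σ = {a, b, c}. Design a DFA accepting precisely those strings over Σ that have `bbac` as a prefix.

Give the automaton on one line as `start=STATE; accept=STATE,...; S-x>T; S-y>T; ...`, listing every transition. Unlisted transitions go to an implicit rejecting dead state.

Walk along `bbac` while the input agrees: from q0 take `b` to q1, and so on. Any deviation drops to the rejecting sink q5. Once q4 is reached the prefix is confirmed and every continuation is accepted.
A 6-state machine:
        a   b   c  
>  q0   q5  q1  q5 
   q1   q5  q2  q5 
   q2   q3  q5  q5 
   q3   q5  q5  q4 
 * q4   q4  q4  q4 
   q5   q5  q5  q5 
(> = start, * = accepting)

start=q0; accept=q4; q0-a>q5; q0-b>q1; q0-c>q5; q1-a>q5; q1-b>q2; q1-c>q5; q2-a>q3; q2-b>q5; q2-c>q5; q3-a>q5; q3-b>q5; q3-c>q4; q4-a>q4; q4-b>q4; q4-c>q4; q5-a>q5; q5-b>q5; q5-c>q5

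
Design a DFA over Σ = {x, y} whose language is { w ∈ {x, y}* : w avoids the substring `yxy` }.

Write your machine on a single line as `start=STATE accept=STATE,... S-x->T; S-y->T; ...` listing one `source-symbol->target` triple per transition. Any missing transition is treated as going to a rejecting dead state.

This is the complement of 'contains `yxy`'. Use the same substring-matching states — A through D holding how much of `yxy` has just been matched — but flip the accepting set: everything except the trap D accepts.
With 4 states:
       x  y 
>* A   A  B 
 * B   C  B 
 * C   A  D 
   D   D  D 
(> = start, * = accepting)

start=A; accept=A,B,C; A-x->A; A-y->B; B-x->C; B-y->B; C-x->A; C-y->D; D-x->D; D-y->D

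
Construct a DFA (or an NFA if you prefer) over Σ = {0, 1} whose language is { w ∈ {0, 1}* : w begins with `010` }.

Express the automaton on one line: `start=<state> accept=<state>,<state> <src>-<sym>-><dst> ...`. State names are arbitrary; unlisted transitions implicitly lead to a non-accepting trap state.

start=q0 accept=q3 q0-0->q1 q0-1->q4 q1-0->q4 q1-1->q2 q2-0->q3 q2-1->q4 q3-0->q3 q3-1->q3 q4-0->q4 q4-1->q4

Walk along `010` while the input agrees: from q0 take `0` to q1, and so on. Any deviation drops to the rejecting sink q4. Once q3 is reached the prefix is confirmed and every continuation is accepted.
5 states suffice.
        0   1  
>  q0   q1  q4 
   q1   q4  q2 
   q2   q3  q4 
 * q3   q3  q3 
   q4   q4  q4 
(> = start, * = accepting)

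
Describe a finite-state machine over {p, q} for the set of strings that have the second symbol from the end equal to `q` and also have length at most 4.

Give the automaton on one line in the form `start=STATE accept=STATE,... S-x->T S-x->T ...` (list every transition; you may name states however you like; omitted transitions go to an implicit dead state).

Run two small machines in parallel and take their product. The first has 7 states tracking the last 2 symbols read; the second has 6 states tracking the input length, saturating at 5. A product state is a pair (one from each), accepting exactly when both do.
          p    q  
>  s0     s1   s2 
   s1     s3   s4 
   s2     s5   s6 
   s3     s7   s8 
   s4     s9  s10 
 * s5     s7   s8 
 * s6     s9  s10 
   s7    s11  s12 
   s8    s13  s14 
 * s9    s11  s12 
 * s10   s13  s14 
   s11   s15  s16 
   s12   s17  s18 
 * s13   s15  s16 
 * s14   s17  s18 
   s15   s15  s16 
   s16   s17  s18 
   s17   s15  s16 
   s18   s17  s18 
(> = start, * = accepting)

start=s0 accept=s5,s6,s9,s10,s13,s14 s0-p->s1 s0-q->s2 s1-p->s3 s1-q->s4 s2-p->s5 s2-q->s6 s3-p->s7 s3-q->s8 s4-p->s9 s4-q->s10 s5-p->s7 s5-q->s8 s6-p->s9 s6-q->s10 s7-p->s11 s7-q->s12 s8-p->s13 s8-q->s14 s9-p->s11 s9-q->s12 s10-p->s13 s10-q->s14 s11-p->s15 s11-q->s16 s12-p->s17 s12-q->s18 s13-p->s15 s13-q->s16 s14-p->s17 s14-q->s18 s15-p->s15 s15-q->s16 s16-p->s17 s16-q->s18 s17-p->s15 s17-q->s16 s18-p->s17 s18-q->s18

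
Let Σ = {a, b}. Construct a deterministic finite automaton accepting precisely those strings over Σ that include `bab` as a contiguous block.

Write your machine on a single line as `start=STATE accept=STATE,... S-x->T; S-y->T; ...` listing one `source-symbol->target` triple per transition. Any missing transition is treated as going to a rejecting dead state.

Track how much of `bab` has been matched so far: state S0 is no progress, S3 is the absorbing accept state reached once `bab` has occurred. Intermediate states record partial matches; on a mismatch, fall back to the longest reusable overlap.
4 states suffice.
        a   b  
>  S0   S0  S1 
   S1   S2  S1 
   S2   S0  S3 
 * S3   S3  S3 
(> = start, * = accepting)

start=S0; accept=S3; S0-a->S0; S0-b->S1; S1-a->S2; S1-b->S1; S2-a->S0; S2-b->S3; S3-a->S3; S3-b->S3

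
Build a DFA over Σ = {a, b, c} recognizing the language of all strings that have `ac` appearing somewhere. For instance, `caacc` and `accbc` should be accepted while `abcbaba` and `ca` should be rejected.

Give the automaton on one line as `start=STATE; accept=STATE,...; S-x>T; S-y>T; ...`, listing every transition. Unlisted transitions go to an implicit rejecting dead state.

Track how much of `ac` has been matched so far: state q0 is no progress, q2 is the absorbing accept state reached once `ac` has occurred. Intermediate states record partial matches; on a mismatch, fall back to the longest reusable overlap.
        a   b   c  
>  q0   q1  q0  q0 
   q1   q1  q0  q2 
 * q2   q2  q2  q2 
(> = start, * = accepting)

start=q0; accept=q2; q0-a>q1; q0-b>q0; q0-c>q0; q1-a>q1; q1-b>q0; q1-c>q2; q2-a>q2; q2-b>q2; q2-c>q2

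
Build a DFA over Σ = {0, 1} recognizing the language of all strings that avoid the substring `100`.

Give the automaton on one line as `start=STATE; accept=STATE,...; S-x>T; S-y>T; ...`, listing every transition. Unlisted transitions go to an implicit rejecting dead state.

Track partial matches of the forbidden pattern `100`. State q3 is a dead state reached once `100` has occurred; every other state accepts. q0 means no part of `100` is currently matched.
With 4 states:
        0   1  
>* q0   q0  q1 
 * q1   q2  q1 
 * q2   q3  q1 
   q3   q3  q3 
(> = start, * = accepting)

start=q0; accept=q0,q1,q2; q0-0>q0; q0-1>q1; q1-0>q2; q1-1>q1; q2-0>q3; q2-1>q1; q3-0>q3; q3-1>q3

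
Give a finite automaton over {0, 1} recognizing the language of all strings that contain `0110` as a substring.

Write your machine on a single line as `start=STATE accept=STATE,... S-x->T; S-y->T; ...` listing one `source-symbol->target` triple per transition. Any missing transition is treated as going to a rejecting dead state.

States q0..q3 record the length of the longest prefix of `0110` that matches the current input suffix. Reaching q4 means `0110` has been seen, and we stay there forever. Accept from q4.
5 states suffice.
        0   1  
>  q0   q1  q0 
   q1   q1  q2 
   q2   q1  q3 
   q3   q4  q0 
 * q4   q4  q4 
(> = start, * = accepting)

start=q0; accept=q4; q0-0->q1; q0-1->q0; q1-0->q1; q1-1->q2; q2-0->q1; q2-1->q3; q3-0->q4; q3-1->q0; q4-0->q4; q4-1->q4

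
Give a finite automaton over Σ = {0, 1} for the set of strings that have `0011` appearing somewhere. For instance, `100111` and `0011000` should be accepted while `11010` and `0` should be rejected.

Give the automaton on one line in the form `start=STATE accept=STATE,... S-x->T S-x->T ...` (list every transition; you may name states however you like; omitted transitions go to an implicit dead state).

States q0..q3 record the length of the longest prefix of `0011` that matches the current input suffix. Reaching q4 means `0011` has been seen, and we stay there forever. Accept from q4.
5 states suffice.
        0   1  
>  q0   q1  q0 
   q1   q2  q0 
   q2   q2  q3 
   q3   q1  q4 
 * q4   q4  q4 
(> = start, * = accepting)

start=q0 accept=q4 q0-0->q1 q0-1->q0 q1-0->q2 q1-1->q0 q2-0->q2 q2-1->q3 q3-0->q1 q3-1->q4 q4-0->q4 q4-1->q4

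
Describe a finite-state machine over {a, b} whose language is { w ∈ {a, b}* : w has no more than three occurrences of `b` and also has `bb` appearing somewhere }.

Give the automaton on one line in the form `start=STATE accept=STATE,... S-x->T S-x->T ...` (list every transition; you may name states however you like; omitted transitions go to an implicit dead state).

Build one automaton per condition and run them in lockstep. One (5 states) tracks the count of `b`s, saturating at 4; the other (3 states) tracks whether and how much of `bb` has been seen. Each combined state is a pair, one component from each; accept when both components accept. Equivalent product states are then merged.
7 states suffice.
        a   b  
>  q0   q0  q1 
   q1   q2  q3 
   q2   q2  q4 
 * q3   q3  q5 
   q4   q6  q5 
 * q5   q5  q6 
   q6   q6  q6 
(> = start, * = accepting)

start=q0 accept=q3,q5 q0-a->q0 q0-b->q1 q1-a->q2 q1-b->q3 q2-a->q2 q2-b->q4 q3-a->q3 q3-b->q5 q4-a->q6 q4-b->q5 q5-a->q5 q5-b->q6 q6-a->q6 q6-b->q6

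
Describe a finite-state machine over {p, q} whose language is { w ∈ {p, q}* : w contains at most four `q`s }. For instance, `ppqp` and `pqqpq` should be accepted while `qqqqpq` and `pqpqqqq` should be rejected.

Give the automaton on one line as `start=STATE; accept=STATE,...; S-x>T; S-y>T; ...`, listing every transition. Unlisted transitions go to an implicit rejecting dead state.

start=A; accept=A,B,C,D,E; A-p>A; A-q>B; B-p>B; B-q>C; C-p>C; C-q>D; D-p>D; D-q>E; E-p>E; E-q>F; F-p>F; F-q>F

Count `q`s, saturating at 5: states A through E mean 0 through 4 `q`s seen; F means more than 4. Each `q` increments (capped at F); other symbols loop. Accept from {A, B, C, D, E}.
With 6 states:
       p  q 
>* A   A  B 
 * B   B  C 
 * C   C  D 
 * D   D  E 
 * E   E  F 
   F   F  F 
(> = start, * = accepting)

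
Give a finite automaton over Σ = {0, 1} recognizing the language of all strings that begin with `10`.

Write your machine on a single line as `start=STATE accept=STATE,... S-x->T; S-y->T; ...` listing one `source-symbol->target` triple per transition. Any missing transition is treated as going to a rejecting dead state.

Check the first 2 symbols one by one: S0 through S1 record how many have matched `10` so far; any wrong symbol goes to the dead state S3. After all 2 match we enter the accepting sink S2.
With 4 states:
        0   1  
>  S0   S3  S1 
   S1   S2  S3 
 * S2   S2  S2 
   S3   S3  S3 
(> = start, * = accepting)

start=S0; accept=S2; S0-0->S3; S0-1->S1; S1-0->S2; S1-1->S3; S2-0->S2; S2-1->S2; S3-0->S3; S3-1->S3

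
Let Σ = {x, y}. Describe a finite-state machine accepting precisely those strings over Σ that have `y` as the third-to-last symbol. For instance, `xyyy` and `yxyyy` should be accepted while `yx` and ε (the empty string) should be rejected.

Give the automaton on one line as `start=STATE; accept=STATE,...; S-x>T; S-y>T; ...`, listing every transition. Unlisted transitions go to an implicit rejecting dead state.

Because acceptance depends on a position counted from the end, the machine has to buffer the most recent 3 symbols. Make each state the string of the last up-to-3 symbols read; on input `x` shift the window left and append `x`. Accept when the buffered window has length 3 and begins with `y`.
15 states suffice.
          x    y  
>  s0     s1   s2 
   s1     s3   s4 
   s2     s5   s6 
   s3     s7   s8 
   s4     s9  s10 
   s5    s11  s12 
   s6    s13  s14 
   s7     s7   s8 
   s8     s9  s10 
   s9    s11  s12 
   s10   s13  s14 
 * s11    s7   s8 
 * s12    s9  s10 
 * s13   s11  s12 
 * s14   s13  s14 
(> = start, * = accepting)

start=s0; accept=s11,s12,s13,s14; s0-x>s1; s0-y>s2; s1-x>s3; s1-y>s4; s2-x>s5; s2-y>s6; s3-x>s7; s3-y>s8; s4-x>s9; s4-y>s10; s5-x>s11; s5-y>s12; s6-x>s13; s6-y>s14; s7-x>s7; s7-y>s8; s8-x>s9; s8-y>s10; s9-x>s11; s9-y>s12; s10-x>s13; s10-y>s14; s11-x>s7; s11-y>s8; s12-x>s9; s12-y>s10; s13-x>s11; s13-y>s12; s14-x>s13; s14-y>s14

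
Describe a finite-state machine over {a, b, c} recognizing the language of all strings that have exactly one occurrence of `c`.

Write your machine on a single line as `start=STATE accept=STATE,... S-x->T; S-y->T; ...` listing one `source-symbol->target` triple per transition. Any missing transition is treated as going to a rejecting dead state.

Count `c`s, saturating at 2: state q0 means no `c` yet, q1 means one `c` seen, q2 means more than one. Each `c` increments (capped at q2); other symbols loop. Accept from {q1}.
3 states suffice.
        a   b   c  
>  q0   q0  q0  q1 
 * q1   q1  q1  q2 
   q2   q2  q2  q2 
(> = start, * = accepting)

start=q0; accept=q1; q0-a->q0; q0-b->q0; q0-c->q1; q1-a->q1; q1-b->q1; q1-c->q2; q2-a->q2; q2-b->q2; q2-c->q2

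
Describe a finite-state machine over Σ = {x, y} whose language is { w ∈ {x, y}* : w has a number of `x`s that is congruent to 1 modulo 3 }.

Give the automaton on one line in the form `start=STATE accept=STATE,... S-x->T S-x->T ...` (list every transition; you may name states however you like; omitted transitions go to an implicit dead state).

The only thing that matters is how many `x`s have appeared, reduced mod 3. Use one state per residue: q0 for 0, …, q2 for 2. Reading `x` moves to the next residue; anything else stays put. q1 is accepting.
With 3 states:
        x   y  
>  q0   q1  q0 
 * q1   q2  q1 
   q2   q0  q2 
(> = start, * = accepting)

start=q0 accept=q1 q0-x->q1 q0-y->q0 q1-x->q2 q1-y->q1 q2-x->q0 q2-y->q2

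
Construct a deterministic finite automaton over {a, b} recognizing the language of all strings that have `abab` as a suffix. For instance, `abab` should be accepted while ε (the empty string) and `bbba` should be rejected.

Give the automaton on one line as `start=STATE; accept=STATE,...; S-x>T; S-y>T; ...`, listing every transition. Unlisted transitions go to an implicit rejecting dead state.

start=q0; accept=q4; q0-a>q1; q0-b>q0; q1-a>q1; q1-b>q2; q2-a>q3; q2-b>q0; q3-a>q1; q3-b>q4; q4-a>q3; q4-b>q0

Let each state record the length of the longest suffix of the input read so far that is also a prefix of `abab`. q1 means the last symbol is `a`; q2 means the last 2 symbols are `ab`; q3 means the last 3 symbols are `aba`; q4 means the last 4 symbols are `abab`. Accept only at q4, where the string currently ends in `abab`.
A 5-state machine:
        a   b  
>  q0   q1  q0 
   q1   q1  q2 
   q2   q3  q0 
   q3   q1  q4 
 * q4   q3  q0 
(> = start, * = accepting)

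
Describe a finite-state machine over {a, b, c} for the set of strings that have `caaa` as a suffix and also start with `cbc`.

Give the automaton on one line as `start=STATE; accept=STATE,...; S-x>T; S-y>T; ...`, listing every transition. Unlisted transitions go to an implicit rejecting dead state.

Run two small machines in parallel and take their product. The first has 5 states tracking how much of the suffix `caaa` has currently been matched; the second has 5 states tracking whether the input so far still matches the prefix `cbc`. A product state is a pair (one from each), accepting exactly when both do.
A 13-state machine:
          a    b    c  
>  s0     s1   s1   s2 
   s1     s1   s1   s3 
   s2     s4   s5   s3 
   s3     s4   s1   s3 
   s4     s6   s1   s3 
   s5     s1   s1   s7 
   s6     s8   s1   s3 
   s7     s9  s10   s7 
   s8     s1   s1   s3 
   s9    s11  s10   s7 
   s10   s10  s10   s7 
   s11   s12  s10   s7 
 * s12   s10  s10   s7 
(> = start, * = accepting)

start=s0; accept=s12; s0-a>s1; s0-b>s1; s0-c>s2; s1-a>s1; s1-b>s1; s1-c>s3; s2-a>s4; s2-b>s5; s2-c>s3; s3-a>s4; s3-b>s1; s3-c>s3; s4-a>s6; s4-b>s1; s4-c>s3; s5-a>s1; s5-b>s1; s5-c>s7; s6-a>s8; s6-b>s1; s6-c>s3; s7-a>s9; s7-b>s10; s7-c>s7; s8-a>s1; s8-b>s1; s8-c>s3; s9-a>s11; s9-b>s10; s9-c>s7; s10-a>s10; s10-b>s10; s10-c>s7; s11-a>s12; s11-b>s10; s11-c>s7; s12-a>s10; s12-b>s10; s12-c>s7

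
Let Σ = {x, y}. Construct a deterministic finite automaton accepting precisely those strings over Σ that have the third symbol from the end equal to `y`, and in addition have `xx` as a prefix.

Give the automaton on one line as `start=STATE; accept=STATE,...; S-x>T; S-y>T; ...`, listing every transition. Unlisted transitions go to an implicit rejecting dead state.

Build one automaton per condition and run them in lockstep. One (15 states) tracks the last 3 symbols read; the other (4 states) tracks whether the input so far still matches the prefix `xx`. Each combined state is a pair, one component from each; accept when both components accept.
          x    y  
>  q0     q1   q2 
   q1     q3   q4 
   q2     q5   q6 
   q3     q7   q8 
   q4     q9  q10 
   q5    q11  q12 
   q6    q13  q14 
   q7     q7   q8 
   q8    q15  q16 
   q9    q11  q12 
   q10   q13  q14 
   q11   q17  q18 
   q12    q9  q10 
   q13   q11  q12 
   q14   q13  q14 
   q15   q19  q20 
   q16   q21  q22 
   q17   q17  q18 
   q18    q9  q10 
 * q19    q7   q8 
 * q20   q15  q16 
 * q21   q19  q20 
 * q22   q21  q22 
(> = start, * = accepting)

start=q0; accept=q19,q20,q21,q22; q0-x>q1; q0-y>q2; q1-x>q3; q1-y>q4; q2-x>q5; q2-y>q6; q3-x>q7; q3-y>q8; q4-x>q9; q4-y>q10; q5-x>q11; q5-y>q12; q6-x>q13; q6-y>q14; q7-x>q7; q7-y>q8; q8-x>q15; q8-y>q16; q9-x>q11; q9-y>q12; q10-x>q13; q10-y>q14; q11-x>q17; q11-y>q18; q12-x>q9; q12-y>q10; q13-x>q11; q13-y>q12; q14-x>q13; q14-y>q14; q15-x>q19; q15-y>q20; q16-x>q21; q16-y>q22; q17-x>q17; q17-y>q18; q18-x>q9; q18-y>q10; q19-x>q7; q19-y>q8; q20-x>q15; q20-y>q16; q21-x>q19; q21-y>q20; q22-x>q21; q22-y>q22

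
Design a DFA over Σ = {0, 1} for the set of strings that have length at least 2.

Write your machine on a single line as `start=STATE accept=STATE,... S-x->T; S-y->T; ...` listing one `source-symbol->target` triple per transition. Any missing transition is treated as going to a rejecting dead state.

start=A; accept=C,D; A-0->B; A-1->B; B-0->C; B-1->C; C-0->D; C-1->D; D-0->D; D-1->D

We only need to distinguish lengths 0, 1, …, 2, and '>2'. Chain A → B → C → D on every symbol, with D looping. Accepting states: {C, D}.
A 4-state machine:
       0  1 
>  A   B  B 
   B   C  C 
 * C   D  D 
 * D   D  D 
(> = start, * = accepting)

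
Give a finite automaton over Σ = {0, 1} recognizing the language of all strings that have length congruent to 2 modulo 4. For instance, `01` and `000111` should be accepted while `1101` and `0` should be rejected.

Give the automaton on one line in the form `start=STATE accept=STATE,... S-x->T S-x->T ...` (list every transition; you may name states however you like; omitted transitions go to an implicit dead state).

start=S0 accept=S2 S0-0->S1 S0-1->S1 S1-0->S2 S1-1->S2 S2-0->S3 S2-1->S3 S3-0->S0 S3-1->S0

Only the length mod 4 matters, so use a 4-cycle: from any state, every input symbol moves to the next state, wrapping S3 back to S0. Mark S2 accepting.
With 4 states:
        0   1  
>  S0   S1  S1 
   S1   S2  S2 
 * S2   S3  S3 
   S3   S0  S0 
(> = start, * = accepting)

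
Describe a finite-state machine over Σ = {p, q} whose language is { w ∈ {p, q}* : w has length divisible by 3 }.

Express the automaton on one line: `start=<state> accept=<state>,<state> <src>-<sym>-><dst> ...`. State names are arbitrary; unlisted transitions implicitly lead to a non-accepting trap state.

start=S0 accept=S0 S0-p->S1 S0-q->S1 S1-p->S2 S1-q->S2 S2-p->S0 S2-q->S0

Count input length modulo 3: every symbol advances one step around the cycle S0 → S1 → S2 → S0. Accept at S0.
        p   q  
>* S0   S1  S1 
   S1   S2  S2 
   S2   S0  S0 
(> = start, * = accepting)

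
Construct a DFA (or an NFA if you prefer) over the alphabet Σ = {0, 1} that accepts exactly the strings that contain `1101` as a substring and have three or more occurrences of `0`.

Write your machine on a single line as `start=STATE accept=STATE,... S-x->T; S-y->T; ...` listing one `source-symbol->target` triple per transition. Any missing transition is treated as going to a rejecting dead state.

start=s0; accept=s14; s0-0->s1; s0-1->s2; s1-0->s3; s1-1->s4; s2-0->s1; s2-1->s5; s3-0->s3; s3-1->s6; s4-0->s3; s4-1->s7; s5-0->s8; s5-1->s5; s6-0->s3; s6-1->s9; s7-0->s10; s7-1->s7; s8-0->s3; s8-1->s11; s9-0->s12; s9-1->s9; s10-0->s3; s10-1->s13; s11-0->s13; s11-1->s11; s12-0->s3; s12-1->s14; s13-0->s14; s13-1->s13; s14-0->s14; s14-1->s14

Handle the two conditions separately and then intersect. The first has 5 states tracking whether and how much of `1101` has been seen; the second has 5 states tracking the count of `0`s, saturating at 4. A product state is a pair (one from each), accepting exactly when both do. Equivalent product states are then merged.
A 15-state machine:
          0    1  
>  s0     s1   s2 
   s1     s3   s4 
   s2     s1   s5 
   s3     s3   s6 
   s4     s3   s7 
   s5     s8   s5 
   s6     s3   s9 
   s7    s10   s7 
   s8     s3  s11 
   s9    s12   s9 
   s10    s3  s13 
   s11   s13  s11 
   s12    s3  s14 
   s13   s14  s13 
 * s14   s14  s14 
(> = start, * = accepting)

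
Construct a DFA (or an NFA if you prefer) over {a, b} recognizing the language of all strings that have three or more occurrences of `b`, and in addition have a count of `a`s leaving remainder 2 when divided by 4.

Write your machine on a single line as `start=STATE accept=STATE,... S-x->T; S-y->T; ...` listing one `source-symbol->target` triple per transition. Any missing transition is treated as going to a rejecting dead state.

start=S0; accept=S14; S0-a->S1; S0-b->S2; S1-a->S3; S1-b->S4; S2-a->S4; S2-b->S5; S3-a->S6; S3-b->S7; S4-a->S7; S4-b->S8; S5-a->S8; S5-b->S9; S6-a->S0; S6-b->S10; S7-a->S10; S7-b->S11; S8-a->S11; S8-b->S12; S9-a->S12; S9-b->S9; S10-a->S2; S10-b->S13; S11-a->S13; S11-b->S14; S12-a->S14; S12-b->S12; S13-a->S5; S13-b->S15; S14-a->S15; S14-b->S14; S15-a->S9; S15-b->S15

Handle the two conditions separately and then intersect. The first has 5 states tracking the count of `b`s, saturating at 4; the second has 4 states tracking the count of `a`s modulo 4. A product state is a pair (one from each), accepting exactly when both do. Minimizing collapses redundant product states.
With 16 states:
          a    b  
>  S0     S1   S2 
   S1     S3   S4 
   S2     S4   S5 
   S3     S6   S7 
   S4     S7   S8 
   S5     S8   S9 
   S6     S0  S10 
   S7    S10  S11 
   S8    S11  S12 
   S9    S12   S9 
   S10    S2  S13 
   S11   S13  S14 
   S12   S14  S12 
   S13    S5  S15 
 * S14   S15  S14 
   S15    S9  S15 
(> = start, * = accepting)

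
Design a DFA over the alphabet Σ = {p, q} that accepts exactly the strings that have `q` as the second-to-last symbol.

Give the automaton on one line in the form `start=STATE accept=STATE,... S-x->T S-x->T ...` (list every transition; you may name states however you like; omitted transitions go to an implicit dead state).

Because acceptance depends on a position counted from the end, the machine has to buffer the most recent 2 symbols. Make each state the string of the last up-to-2 symbols read; on input `x` shift the window left and append `x`. Accept when the buffered window has length 2 and begins with `q`.
7 states suffice.
        p   q  
>  s0   s1  s2 
   s1   s3  s4 
   s2   s5  s6 
   s3   s3  s4 
   s4   s5  s6 
 * s5   s3  s4 
 * s6   s5  s6 
(> = start, * = accepting)

start=s0 accept=s5,s6 s0-p->s1 s0-q->s2 s1-p->s3 s1-q->s4 s2-p->s5 s2-q->s6 s3-p->s3 s3-q->s4 s4-p->s5 s4-q->s6 s5-p->s3 s5-q->s4 s6-p->s5 s6-q->s6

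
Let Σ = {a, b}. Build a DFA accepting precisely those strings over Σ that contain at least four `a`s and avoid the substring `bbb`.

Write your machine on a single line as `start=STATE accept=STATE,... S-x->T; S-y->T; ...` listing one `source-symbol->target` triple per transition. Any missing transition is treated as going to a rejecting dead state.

start=q0; accept=q10,q13,q15; q0-a->q1; q0-b->q2; q1-a->q3; q1-b->q4; q2-a->q1; q2-b->q5; q3-a->q6; q3-b->q7; q4-a->q3; q4-b->q8; q5-a->q1; q5-b->q9; q6-a->q10; q6-b->q11; q7-a->q6; q7-b->q12; q8-a->q3; q8-b->q9; q9-a->q9; q9-b->q9; q10-a->q10; q10-b->q13; q11-a->q10; q11-b->q14; q12-a->q6; q12-b->q9; q13-a->q10; q13-b->q15; q14-a->q10; q14-b->q9; q15-a->q10; q15-b->q9

Build one automaton per condition and run them in lockstep. One (6 states) tracks the count of `a`s, saturating at 5; the other (4 states) tracks partial matches of the forbidden pattern `bbb`. Each combined state is a pair, one component from each; accept when both components accept. After merging equivalent states the machine shrinks.
16 states suffice.
          a    b  
>  q0     q1   q2 
   q1     q3   q4 
   q2     q1   q5 
   q3     q6   q7 
   q4     q3   q8 
   q5     q1   q9 
   q6    q10  q11 
   q7     q6  q12 
   q8     q3   q9 
   q9     q9   q9 
 * q10   q10  q13 
   q11   q10  q14 
   q12    q6   q9 
 * q13   q10  q15 
   q14   q10   q9 
 * q15   q10   q9 
(> = start, * = accepting)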